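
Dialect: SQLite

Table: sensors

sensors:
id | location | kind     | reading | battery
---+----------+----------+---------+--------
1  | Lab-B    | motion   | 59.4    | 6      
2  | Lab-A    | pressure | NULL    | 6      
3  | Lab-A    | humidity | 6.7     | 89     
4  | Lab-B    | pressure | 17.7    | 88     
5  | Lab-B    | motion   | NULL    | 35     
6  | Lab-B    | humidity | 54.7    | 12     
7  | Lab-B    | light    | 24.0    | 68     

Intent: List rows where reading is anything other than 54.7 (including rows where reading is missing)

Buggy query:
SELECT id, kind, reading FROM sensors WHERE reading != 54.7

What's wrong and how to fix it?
Bug: 'reading != 54.7' is unknown when reading is NULL, so NULL rows are silently excluded

Fix: Add an explicit OR reading IS NULL to include the missing-value rows

Corrected query:
SELECT id, kind, reading FROM sensors WHERE reading != 54.7 OR reading IS NULL

Result:
id | kind     | reading
---+----------+--------
1  | motion   | 59.4   
2  | pressure | NULL   
3  | humidity | 6.7    
4  | pressure | 17.7   
5  | motion   | NULL   
7  | light    | 24     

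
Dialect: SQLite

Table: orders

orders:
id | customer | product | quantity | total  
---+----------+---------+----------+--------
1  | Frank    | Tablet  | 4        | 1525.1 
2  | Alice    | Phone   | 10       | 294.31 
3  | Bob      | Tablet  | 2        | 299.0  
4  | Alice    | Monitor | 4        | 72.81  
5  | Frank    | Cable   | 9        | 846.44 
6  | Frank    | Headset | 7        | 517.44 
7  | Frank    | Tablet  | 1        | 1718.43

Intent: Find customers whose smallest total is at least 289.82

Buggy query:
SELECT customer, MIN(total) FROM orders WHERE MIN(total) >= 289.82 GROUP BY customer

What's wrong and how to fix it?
Bug: MIN() in WHERE is a misuse of aggregate

Fix: Use HAVING for the per-group MIN condition

Corrected query:
SELECT customer, MIN(total) FROM orders GROUP BY customer HAVING MIN(total) >= 289.82

Result:
customer | MIN(total)
---------+-----------
Bob      | 299       
Frank    | 517.44    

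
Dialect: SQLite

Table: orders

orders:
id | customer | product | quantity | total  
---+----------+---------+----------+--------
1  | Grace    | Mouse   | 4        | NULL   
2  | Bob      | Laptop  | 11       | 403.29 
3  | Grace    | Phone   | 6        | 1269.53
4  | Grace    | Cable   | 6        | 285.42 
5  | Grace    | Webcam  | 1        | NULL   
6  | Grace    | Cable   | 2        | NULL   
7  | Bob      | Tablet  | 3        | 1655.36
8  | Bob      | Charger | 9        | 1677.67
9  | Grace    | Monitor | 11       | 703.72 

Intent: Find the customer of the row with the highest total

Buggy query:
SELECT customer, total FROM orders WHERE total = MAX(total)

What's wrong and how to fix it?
Bug: MAX(total) is an aggregate and cannot be used directly in WHERE

Fix: Use a subquery: WHERE total = (SELECT MAX(total) FROM orders)

Corrected query:
SELECT customer, total FROM orders WHERE total = (SELECT MAX(total) FROM orders)

Result:
customer | total  
---------+--------
Bob      | 1677.67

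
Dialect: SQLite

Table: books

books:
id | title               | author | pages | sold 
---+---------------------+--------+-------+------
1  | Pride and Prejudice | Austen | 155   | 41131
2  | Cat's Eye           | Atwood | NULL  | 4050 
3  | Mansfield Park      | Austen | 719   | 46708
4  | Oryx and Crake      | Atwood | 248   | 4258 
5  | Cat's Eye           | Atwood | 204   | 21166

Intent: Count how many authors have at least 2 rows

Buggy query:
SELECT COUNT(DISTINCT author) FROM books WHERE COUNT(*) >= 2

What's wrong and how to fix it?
Bug: COUNT(*) cannot appear in WHERE; the per-group count doesn't exist yet

Fix: Use a subquery that GROUPs and filters with HAVING, then count its rows

Corrected query:
SELECT COUNT(*) FROM (SELECT author FROM books GROUP BY author HAVING COUNT(*) >= 2)

Result:
COUNT(*)
--------
2       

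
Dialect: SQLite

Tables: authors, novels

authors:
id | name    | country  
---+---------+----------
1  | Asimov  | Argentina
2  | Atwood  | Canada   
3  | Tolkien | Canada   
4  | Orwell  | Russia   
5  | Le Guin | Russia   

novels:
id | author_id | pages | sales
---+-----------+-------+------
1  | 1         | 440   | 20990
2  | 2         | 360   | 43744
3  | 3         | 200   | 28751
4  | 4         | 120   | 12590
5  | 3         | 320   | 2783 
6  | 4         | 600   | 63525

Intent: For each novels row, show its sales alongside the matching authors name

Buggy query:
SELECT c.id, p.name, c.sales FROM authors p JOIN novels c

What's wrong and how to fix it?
Bug: Missing join condition: each novels row is matched to all authors rows instead of just its own

Fix: Specify the join condition linking the foreign key to the parent id

Corrected query:
SELECT c.id, p.name, c.sales FROM authors p JOIN novels c ON c.author_id = p.id

Result:
id | name    | sales
---+---------+------
1  | Asimov  | 20990
2  | Atwood  | 43744
3  | Tolkien | 28751
4  | Orwell  | 12590
5  | Tolkien | 2783 
6  | Orwell  | 63525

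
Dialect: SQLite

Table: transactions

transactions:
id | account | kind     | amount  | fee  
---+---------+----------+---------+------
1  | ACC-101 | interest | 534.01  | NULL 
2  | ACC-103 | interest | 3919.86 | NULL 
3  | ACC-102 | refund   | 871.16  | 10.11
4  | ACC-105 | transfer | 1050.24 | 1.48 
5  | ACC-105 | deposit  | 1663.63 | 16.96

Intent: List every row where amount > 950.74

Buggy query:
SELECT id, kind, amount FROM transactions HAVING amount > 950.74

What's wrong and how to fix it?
Bug: This is a non-aggregate query (no GROUP BY, no aggregates), so in SQLite the HAVING clause is invalid here; a row-level condition belongs in WHERE

Fix: Replace HAVING with WHERE since the condition applies to individual rows

Corrected query:
SELECT id, kind, amount FROM transactions WHERE amount > 950.74

Result:
id | kind     | amount 
---+----------+--------
2  | interest | 3919.86
4  | transfer | 1050.24
5  | deposit  | 1663.63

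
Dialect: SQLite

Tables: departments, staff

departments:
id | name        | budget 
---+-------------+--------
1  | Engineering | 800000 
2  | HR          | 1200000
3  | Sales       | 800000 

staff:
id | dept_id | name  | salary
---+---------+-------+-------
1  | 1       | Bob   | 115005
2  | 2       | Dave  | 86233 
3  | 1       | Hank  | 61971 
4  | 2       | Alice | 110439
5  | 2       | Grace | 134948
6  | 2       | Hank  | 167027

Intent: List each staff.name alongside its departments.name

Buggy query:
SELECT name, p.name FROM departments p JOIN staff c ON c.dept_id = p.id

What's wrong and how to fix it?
Bug: Both tables have a 'name' column; the unqualified reference is ambiguous

Fix: Qualify the column with its table alias (c.name)

Corrected query:
SELECT c.name, p.name FROM departments p JOIN staff c ON c.dept_id = p.id

Result:
name  | name       
------+------------
Bob   | Engineering
Dave  | HR         
Hank  | Engineering
Alice | HR         
Grace | HR         
Hank  | HR         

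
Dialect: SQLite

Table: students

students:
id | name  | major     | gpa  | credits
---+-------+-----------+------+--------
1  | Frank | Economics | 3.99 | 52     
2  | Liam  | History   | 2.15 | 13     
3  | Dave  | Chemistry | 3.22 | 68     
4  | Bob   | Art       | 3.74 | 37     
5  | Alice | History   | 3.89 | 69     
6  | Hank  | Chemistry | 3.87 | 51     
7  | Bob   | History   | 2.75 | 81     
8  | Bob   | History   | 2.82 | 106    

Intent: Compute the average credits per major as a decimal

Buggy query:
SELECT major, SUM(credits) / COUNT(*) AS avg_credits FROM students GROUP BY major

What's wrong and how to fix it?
Bug: Both operands are integers, so '/' performs integer division and truncates

Fix: Multiply by 1.0 (or CAST to REAL) to force floating-point division

Corrected query:
SELECT major, SUM(credits) * 1.0 / COUNT(*) AS avg_credits FROM students GROUP BY major

Result:
major     | avg_credits
----------+------------
Art       | 37         
Chemistry | 59.5       
Economics | 52         
History   | 67.25      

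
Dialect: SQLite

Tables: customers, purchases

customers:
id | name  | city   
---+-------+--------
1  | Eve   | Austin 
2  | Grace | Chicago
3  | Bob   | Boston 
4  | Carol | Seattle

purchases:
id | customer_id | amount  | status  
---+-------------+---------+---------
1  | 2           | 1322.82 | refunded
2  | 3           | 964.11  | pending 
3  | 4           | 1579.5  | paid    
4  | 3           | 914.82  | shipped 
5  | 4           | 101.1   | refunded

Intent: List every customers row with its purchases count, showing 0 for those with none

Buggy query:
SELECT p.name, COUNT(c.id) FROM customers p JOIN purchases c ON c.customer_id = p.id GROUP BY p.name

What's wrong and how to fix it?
Bug: INNER JOIN drops customers rows that have no matching purchases rows

Fix: Use LEFT JOIN so parents without children still appear (COUNT(c.id) gives 0)

Corrected query:
SELECT p.name, COUNT(c.id) FROM customers p LEFT JOIN purchases c ON c.customer_id = p.id GROUP BY p.name

Result:
name  | COUNT(c.id)
------+------------
Bob   | 2          
Carol | 2          
Eve   | 0          
Grace | 1          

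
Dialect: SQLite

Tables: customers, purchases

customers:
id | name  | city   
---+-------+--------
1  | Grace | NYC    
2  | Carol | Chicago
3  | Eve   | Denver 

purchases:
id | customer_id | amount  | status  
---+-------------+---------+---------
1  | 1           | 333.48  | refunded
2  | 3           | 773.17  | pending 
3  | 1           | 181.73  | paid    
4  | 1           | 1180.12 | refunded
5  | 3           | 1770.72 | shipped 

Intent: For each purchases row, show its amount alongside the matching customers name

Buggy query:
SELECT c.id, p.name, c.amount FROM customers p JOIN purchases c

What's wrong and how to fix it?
Bug: JOIN with no ON clause produces a cartesian product; every purchases row pairs with every customers row

Fix: Specify the join condition linking the foreign key to the parent id

Corrected query:
SELECT c.id, p.name, c.amount FROM customers p JOIN purchases c ON c.customer_id = p.id

Result:
id | name  | amount 
---+-------+--------
1  | Grace | 333.48 
2  | Eve   | 773.17 
3  | Grace | 181.73 
4  | Grace | 1180.12
5  | Eve   | 1770.72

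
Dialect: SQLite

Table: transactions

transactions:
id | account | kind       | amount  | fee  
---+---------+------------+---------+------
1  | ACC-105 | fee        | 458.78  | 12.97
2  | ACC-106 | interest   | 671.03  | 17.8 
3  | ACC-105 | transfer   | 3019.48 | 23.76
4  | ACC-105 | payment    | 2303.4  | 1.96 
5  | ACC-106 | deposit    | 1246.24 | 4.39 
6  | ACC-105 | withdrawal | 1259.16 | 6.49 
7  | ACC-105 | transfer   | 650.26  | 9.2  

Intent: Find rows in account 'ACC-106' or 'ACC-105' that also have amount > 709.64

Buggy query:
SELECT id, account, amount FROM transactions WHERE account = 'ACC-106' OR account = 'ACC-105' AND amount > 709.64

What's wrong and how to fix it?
Bug: Without parentheses, AND is evaluated before OR, so the amount filter only applies to the 'ACC-105' branch

Fix: Group the OR with parentheses (or use IN), then AND the threshold

Corrected query:
SELECT id, account, amount FROM transactions WHERE (account = 'ACC-106' OR account = 'ACC-105') AND amount > 709.64

Result:
id | account | amount 
---+---------+--------
3  | ACC-105 | 3019.48
4  | ACC-105 | 2303.4 
5  | ACC-106 | 1246.24
6  | ACC-105 | 1259.16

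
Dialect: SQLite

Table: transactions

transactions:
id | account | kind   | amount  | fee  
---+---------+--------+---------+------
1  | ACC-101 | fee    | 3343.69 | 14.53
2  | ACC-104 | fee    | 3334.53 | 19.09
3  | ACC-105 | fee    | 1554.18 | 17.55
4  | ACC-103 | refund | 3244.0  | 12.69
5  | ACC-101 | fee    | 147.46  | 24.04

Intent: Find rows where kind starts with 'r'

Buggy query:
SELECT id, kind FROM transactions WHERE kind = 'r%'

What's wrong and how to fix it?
Bug: '=' compares the literal string including the % character; pattern matching needs LIKE

Fix: Replace '=' with LIKE so 'r%' is treated as a pattern

Corrected query:
SELECT id, kind FROM transactions WHERE kind LIKE 'r%'

Result:
id | kind  
---+-------
4  | refund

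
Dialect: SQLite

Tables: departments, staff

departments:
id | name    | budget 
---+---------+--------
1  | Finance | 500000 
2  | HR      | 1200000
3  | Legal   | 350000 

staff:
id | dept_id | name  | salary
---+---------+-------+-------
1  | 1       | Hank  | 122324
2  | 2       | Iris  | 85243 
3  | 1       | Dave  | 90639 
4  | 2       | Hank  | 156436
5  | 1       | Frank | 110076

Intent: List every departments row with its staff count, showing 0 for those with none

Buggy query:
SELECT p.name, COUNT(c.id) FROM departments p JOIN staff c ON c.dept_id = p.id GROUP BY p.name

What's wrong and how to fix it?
Bug: INNER JOIN drops departments rows that have no matching staff rows

Fix: Switch to LEFT JOIN to retain unmatched parent rows

Corrected query:
SELECT p.name, COUNT(c.id) FROM departments p LEFT JOIN staff c ON c.dept_id = p.id GROUP BY p.name

Result:
name    | COUNT(c.id)
--------+------------
Finance | 3          
HR      | 2          
Legal   | 0          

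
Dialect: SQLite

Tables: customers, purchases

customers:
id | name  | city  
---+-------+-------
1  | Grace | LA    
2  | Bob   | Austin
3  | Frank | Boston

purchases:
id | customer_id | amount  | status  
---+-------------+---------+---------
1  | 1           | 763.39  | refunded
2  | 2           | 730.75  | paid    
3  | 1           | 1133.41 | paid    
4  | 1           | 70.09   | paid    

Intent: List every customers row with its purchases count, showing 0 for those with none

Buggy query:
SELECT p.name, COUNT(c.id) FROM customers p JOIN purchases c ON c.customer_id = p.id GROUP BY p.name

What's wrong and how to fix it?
Bug: An inner join excludes parents with zero children

Fix: Switch to LEFT JOIN to retain unmatched parent rows

Corrected query:
SELECT p.name, COUNT(c.id) FROM customers p LEFT JOIN purchases c ON c.customer_id = p.id GROUP BY p.name

Result:
name  | COUNT(c.id)
------+------------
Bob   | 1          
Frank | 0          
Grace | 3          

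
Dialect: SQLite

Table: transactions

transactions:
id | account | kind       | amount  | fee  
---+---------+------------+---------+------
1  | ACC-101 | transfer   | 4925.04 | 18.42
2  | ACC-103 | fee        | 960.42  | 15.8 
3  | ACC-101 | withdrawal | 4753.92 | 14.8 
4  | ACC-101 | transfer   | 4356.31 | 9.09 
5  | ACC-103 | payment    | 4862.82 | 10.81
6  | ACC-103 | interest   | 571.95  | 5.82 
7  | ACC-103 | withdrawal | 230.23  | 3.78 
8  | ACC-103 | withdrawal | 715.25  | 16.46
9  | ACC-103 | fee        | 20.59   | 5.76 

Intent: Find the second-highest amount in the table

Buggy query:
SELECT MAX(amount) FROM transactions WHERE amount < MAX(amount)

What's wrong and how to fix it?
Bug: The inner MAX is an aggregate inside WHERE, which is not allowed

Fix: Compute the overall MAX in a subquery, then take MAX of rows below it

Corrected query:
SELECT MAX(amount) FROM transactions WHERE amount < (SELECT MAX(amount) FROM transactions)

Result:
MAX(amount)
-----------
4862.82    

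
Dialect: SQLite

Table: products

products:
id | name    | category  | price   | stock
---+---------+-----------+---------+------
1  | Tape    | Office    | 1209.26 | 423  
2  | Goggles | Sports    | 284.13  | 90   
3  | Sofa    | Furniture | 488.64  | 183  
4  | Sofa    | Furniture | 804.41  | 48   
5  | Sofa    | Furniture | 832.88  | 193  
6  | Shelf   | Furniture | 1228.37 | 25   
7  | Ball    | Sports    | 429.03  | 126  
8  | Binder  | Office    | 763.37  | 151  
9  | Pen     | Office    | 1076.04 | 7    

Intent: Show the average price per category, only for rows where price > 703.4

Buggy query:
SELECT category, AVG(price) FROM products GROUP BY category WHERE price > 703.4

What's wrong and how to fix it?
Bug: Row-level WHERE must come before GROUP BY in the clause order

Fix: Place WHERE between FROM and GROUP BY

Corrected query:
SELECT category, AVG(price) FROM products WHERE price > 703.4 GROUP BY category

Result:
category  | AVG(price) 
----------+------------
Furniture | 955.22     
Office    | 1016.223333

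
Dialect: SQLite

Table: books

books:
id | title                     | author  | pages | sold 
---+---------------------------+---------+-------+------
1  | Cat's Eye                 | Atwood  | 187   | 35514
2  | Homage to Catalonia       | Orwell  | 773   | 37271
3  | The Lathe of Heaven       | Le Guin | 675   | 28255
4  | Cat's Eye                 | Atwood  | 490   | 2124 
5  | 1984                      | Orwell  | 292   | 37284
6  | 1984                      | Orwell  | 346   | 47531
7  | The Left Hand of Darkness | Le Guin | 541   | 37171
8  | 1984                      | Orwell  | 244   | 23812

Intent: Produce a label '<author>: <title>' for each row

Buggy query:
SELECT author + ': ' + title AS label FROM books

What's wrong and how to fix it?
Bug: '+' is numeric addition; on text columns SQLite converts them to 0 instead of concatenating

Fix: Replace + with || to concatenate text

Corrected query:
SELECT author || ': ' || title AS label FROM books

Result:
label                             
----------------------------------
Atwood: Cat's Eye                 
Orwell: Homage to Catalonia       
Le Guin: The Lathe of Heaven      
Atwood: Cat's Eye                 
Orwell: 1984                      
Orwell: 1984                      
Le Guin: The Left Hand of Darkness
Orwell: 1984                      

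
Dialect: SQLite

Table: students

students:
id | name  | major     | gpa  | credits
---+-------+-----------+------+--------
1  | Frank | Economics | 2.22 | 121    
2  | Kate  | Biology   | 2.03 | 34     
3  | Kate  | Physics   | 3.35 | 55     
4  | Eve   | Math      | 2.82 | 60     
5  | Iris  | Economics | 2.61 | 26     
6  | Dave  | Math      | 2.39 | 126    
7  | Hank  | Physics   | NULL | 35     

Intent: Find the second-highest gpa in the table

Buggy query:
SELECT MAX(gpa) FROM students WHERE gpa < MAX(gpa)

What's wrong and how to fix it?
Bug: MAX(gpa) on the right of the comparison is an aggregate-in-WHERE error

Fix: Compute the overall MAX in a subquery, then take MAX of rows below it

Corrected query:
SELECT MAX(gpa) FROM students WHERE gpa < (SELECT MAX(gpa) FROM students)

Result:
MAX(gpa)
--------
2.82    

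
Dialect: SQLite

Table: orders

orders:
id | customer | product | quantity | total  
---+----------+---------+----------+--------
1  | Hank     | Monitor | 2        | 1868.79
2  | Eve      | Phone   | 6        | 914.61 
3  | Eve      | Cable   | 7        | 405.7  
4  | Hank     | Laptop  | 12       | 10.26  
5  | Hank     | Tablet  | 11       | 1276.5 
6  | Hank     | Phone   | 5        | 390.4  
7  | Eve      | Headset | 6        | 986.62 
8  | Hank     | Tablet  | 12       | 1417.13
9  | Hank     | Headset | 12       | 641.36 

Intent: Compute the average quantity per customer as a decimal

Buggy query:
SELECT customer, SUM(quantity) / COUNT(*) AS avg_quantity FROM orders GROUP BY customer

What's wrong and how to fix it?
Bug: SUM(quantity) and COUNT(*) are both integers; the division truncates the fractional part

Fix: Cast one side to REAL so the division keeps the fractional part

Corrected query:
SELECT customer, SUM(quantity) * 1.0 / COUNT(*) AS avg_quantity FROM orders GROUP BY customer

Result:
customer | avg_quantity
---------+-------------
Eve      | 6.333333    
Hank     | 9           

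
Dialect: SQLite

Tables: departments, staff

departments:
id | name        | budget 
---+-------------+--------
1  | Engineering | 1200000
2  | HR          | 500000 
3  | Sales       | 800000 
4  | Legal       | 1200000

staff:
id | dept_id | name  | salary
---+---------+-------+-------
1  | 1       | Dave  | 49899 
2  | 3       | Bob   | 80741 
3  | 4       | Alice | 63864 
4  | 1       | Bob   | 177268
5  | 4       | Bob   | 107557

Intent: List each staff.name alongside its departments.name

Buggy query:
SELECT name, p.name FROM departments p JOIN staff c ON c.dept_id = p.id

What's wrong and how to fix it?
Bug: Both tables have a 'name' column; the unqualified reference is ambiguous

Fix: Qualify the column with its table alias (c.name)

Corrected query:
SELECT c.name, p.name FROM departments p JOIN staff c ON c.dept_id = p.id

Result:
name  | name       
------+------------
Dave  | Engineering
Bob   | Sales      
Alice | Legal      
Bob   | Engineering
Bob   | Legal      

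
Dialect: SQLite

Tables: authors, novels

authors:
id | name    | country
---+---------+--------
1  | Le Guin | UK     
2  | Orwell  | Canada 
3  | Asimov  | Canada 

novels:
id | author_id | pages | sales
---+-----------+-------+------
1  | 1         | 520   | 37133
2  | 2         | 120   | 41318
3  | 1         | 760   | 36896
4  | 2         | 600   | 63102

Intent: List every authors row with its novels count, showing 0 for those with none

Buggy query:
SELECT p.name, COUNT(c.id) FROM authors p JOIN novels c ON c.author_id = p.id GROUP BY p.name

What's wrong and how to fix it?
Bug: INNER JOIN drops authors rows that have no matching novels rows

Fix: Switch to LEFT JOIN to retain unmatched parent rows

Corrected query:
SELECT p.name, COUNT(c.id) FROM authors p LEFT JOIN novels c ON c.author_id = p.id GROUP BY p.name

Result:
name    | COUNT(c.id)
--------+------------
Asimov  | 0          
Le Guin | 2          
Orwell  | 2          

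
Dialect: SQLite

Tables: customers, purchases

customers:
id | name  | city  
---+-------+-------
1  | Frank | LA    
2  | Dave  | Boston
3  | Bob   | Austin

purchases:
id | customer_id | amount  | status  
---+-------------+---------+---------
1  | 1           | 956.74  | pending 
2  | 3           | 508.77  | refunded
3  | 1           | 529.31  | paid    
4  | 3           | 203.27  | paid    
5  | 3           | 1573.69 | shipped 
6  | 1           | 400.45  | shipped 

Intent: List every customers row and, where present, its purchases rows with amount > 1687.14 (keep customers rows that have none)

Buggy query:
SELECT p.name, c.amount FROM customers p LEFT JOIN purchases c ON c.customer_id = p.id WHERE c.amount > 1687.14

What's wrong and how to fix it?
Bug: A WHERE condition on the right-hand table after LEFT JOIN drops unmatched parents

Fix: Move the right-table condition into the ON clause so unmatched parents are kept

Corrected query:
SELECT p.name, c.amount FROM customers p LEFT JOIN purchases c ON c.customer_id = p.id AND c.amount > 1687.14

Result:
name  | amount
------+-------
Frank | NULL  
Dave  | NULL  
Bob   | NULL  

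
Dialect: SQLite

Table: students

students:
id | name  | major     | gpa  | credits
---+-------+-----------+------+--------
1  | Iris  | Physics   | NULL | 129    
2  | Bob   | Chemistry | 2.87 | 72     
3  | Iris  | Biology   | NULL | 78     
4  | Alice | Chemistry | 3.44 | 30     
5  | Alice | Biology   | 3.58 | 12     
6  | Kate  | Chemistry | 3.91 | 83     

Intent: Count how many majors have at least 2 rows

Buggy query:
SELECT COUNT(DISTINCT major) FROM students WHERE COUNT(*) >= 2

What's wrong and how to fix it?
Bug: COUNT(*) cannot appear in WHERE; the per-group count doesn't exist yet

Fix: Group first with HAVING COUNT(*) >= 2, then COUNT the resulting groups

Corrected query:
SELECT COUNT(*) FROM (SELECT major FROM students GROUP BY major HAVING COUNT(*) >= 2)

Result:
COUNT(*)
--------
2       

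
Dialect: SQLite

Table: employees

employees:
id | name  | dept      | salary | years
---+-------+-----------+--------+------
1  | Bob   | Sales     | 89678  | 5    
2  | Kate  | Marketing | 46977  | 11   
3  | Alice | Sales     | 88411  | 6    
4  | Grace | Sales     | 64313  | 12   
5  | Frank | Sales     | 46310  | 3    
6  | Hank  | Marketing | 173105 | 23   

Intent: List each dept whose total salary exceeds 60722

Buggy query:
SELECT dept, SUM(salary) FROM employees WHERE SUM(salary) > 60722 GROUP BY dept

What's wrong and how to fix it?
Bug: WHERE runs before GROUP BY, so aggregates aren't available there

Fix: Use HAVING (which filters groups after aggregation) instead of WHERE

Corrected query:
SELECT dept, SUM(salary) FROM employees GROUP BY dept HAVING SUM(salary) > 60722

Result:
dept      | SUM(salary)
----------+------------
Marketing | 220082     
Sales     | 288712     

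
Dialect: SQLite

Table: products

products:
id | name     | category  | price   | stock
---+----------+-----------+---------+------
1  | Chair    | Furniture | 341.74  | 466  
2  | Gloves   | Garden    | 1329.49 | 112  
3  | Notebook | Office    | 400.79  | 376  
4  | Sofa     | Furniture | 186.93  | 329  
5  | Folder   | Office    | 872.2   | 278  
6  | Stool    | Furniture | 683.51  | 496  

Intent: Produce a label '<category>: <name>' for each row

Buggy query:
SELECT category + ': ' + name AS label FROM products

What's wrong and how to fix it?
Bug: '+' is numeric addition; on text columns SQLite converts them to 0 instead of concatenating

Fix: Replace + with || to concatenate text

Corrected query:
SELECT category || ': ' || name AS label FROM products

Result:
label           
----------------
Furniture: Chair
Garden: Gloves  
Office: Notebook
Furniture: Sofa 
Office: Folder  
Furniture: Stool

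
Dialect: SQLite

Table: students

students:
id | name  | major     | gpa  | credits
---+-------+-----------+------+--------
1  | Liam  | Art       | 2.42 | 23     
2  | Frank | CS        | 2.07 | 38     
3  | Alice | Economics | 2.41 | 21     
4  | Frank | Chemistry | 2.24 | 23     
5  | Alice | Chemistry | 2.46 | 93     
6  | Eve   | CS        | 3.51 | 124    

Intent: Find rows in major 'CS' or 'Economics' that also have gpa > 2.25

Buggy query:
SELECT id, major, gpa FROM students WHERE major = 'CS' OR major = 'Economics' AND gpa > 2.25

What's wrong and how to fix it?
Bug: Without parentheses, AND is evaluated before OR, so the gpa filter only applies to the 'Economics' branch

Fix: Group the OR with parentheses (or use IN), then AND the threshold

Corrected query:
SELECT id, major, gpa FROM students WHERE (major = 'CS' OR major = 'Economics') AND gpa > 2.25

Result:
id | major     | gpa 
---+-----------+-----
3  | Economics | 2.41
6  | CS        | 3.51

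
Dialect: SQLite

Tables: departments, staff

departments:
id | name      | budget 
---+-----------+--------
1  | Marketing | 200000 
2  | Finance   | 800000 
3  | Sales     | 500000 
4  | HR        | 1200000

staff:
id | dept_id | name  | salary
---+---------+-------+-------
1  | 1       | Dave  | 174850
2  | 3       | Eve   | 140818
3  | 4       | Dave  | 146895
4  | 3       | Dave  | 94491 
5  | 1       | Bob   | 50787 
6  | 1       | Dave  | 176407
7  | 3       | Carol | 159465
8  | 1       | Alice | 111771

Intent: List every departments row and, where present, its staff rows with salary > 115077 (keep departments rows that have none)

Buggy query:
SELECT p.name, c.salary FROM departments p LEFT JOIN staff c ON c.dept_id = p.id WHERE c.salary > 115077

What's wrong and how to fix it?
Bug: A WHERE condition on the right-hand table after LEFT JOIN drops unmatched parents

Fix: Put 'c.salary > 115077' in the JOIN's ON clause instead of WHERE

Corrected query:
SELECT p.name, c.salary FROM departments p LEFT JOIN staff c ON c.dept_id = p.id AND c.salary > 115077

Result:
name      | salary
----------+-------
Marketing | 174850
Marketing | 176407
Finance   | NULL  
Sales     | 140818
Sales     | 159465
HR        | 146895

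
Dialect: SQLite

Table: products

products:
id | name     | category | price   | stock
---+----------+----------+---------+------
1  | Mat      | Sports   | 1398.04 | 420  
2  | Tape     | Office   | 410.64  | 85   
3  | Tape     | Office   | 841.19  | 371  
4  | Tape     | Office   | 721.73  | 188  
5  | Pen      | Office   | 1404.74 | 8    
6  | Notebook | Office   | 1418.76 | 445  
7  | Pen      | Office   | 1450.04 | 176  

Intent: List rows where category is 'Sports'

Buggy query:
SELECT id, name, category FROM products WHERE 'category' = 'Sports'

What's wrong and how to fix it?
Bug: Single quotes denote string literals in SQL; the column name is being compared as a constant string

Fix: Remove the quotes around the column name (or use double quotes for an identifier)

Corrected query:
SELECT id, name, category FROM products WHERE category = 'Sports'

Result:
id | name | category
---+------+---------
1  | Mat  | Sports  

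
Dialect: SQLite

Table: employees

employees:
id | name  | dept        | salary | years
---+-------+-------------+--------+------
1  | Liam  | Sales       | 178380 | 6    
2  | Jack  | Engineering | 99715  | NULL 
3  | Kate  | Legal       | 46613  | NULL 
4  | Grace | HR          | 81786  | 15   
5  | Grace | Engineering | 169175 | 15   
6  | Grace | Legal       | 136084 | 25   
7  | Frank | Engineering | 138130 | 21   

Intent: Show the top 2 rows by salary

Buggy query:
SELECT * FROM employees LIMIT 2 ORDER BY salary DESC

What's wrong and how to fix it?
Bug: LIMIT must come after ORDER BY

Fix: Sort with ORDER BY, then apply LIMIT

Corrected query:
SELECT * FROM employees ORDER BY salary DESC LIMIT 2

Result:
id | name  | dept        | salary | years
---+-------+-------------+--------+------
1  | Liam  | Sales       | 178380 | 6    
5  | Grace | Engineering | 169175 | 15   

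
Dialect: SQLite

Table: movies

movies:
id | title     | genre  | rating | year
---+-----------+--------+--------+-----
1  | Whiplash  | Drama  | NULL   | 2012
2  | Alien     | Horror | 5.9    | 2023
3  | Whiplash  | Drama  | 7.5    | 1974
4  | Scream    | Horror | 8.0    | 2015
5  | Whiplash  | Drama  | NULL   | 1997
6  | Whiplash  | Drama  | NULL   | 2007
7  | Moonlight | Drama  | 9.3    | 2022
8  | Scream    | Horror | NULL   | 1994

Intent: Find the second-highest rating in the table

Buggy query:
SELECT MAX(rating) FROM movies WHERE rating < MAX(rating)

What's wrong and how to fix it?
Bug: MAX(rating) on the right of the comparison is an aggregate-in-WHERE error

Fix: Compute the overall MAX in a subquery, then take MAX of rows below it

Corrected query:
SELECT MAX(rating) FROM movies WHERE rating < (SELECT MAX(rating) FROM movies)

Result:
MAX(rating)
-----------
8          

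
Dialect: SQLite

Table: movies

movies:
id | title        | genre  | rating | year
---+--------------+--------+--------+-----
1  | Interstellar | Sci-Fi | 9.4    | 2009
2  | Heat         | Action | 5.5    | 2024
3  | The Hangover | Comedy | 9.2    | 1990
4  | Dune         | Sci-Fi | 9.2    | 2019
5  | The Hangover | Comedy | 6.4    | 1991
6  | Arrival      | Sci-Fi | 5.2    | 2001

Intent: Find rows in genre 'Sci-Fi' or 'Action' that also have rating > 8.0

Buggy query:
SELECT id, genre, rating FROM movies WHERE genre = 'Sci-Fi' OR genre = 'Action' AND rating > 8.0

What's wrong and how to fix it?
Bug: Without parentheses, AND is evaluated before OR, so the rating filter only applies to the 'Action' branch

Fix: Add parentheses around the OR so the AND applies to both alternatives

Corrected query:
SELECT id, genre, rating FROM movies WHERE (genre = 'Sci-Fi' OR genre = 'Action') AND rating > 8.0

Result:
id | genre  | rating
---+--------+-------
1  | Sci-Fi | 9.4   
4  | Sci-Fi | 9.2   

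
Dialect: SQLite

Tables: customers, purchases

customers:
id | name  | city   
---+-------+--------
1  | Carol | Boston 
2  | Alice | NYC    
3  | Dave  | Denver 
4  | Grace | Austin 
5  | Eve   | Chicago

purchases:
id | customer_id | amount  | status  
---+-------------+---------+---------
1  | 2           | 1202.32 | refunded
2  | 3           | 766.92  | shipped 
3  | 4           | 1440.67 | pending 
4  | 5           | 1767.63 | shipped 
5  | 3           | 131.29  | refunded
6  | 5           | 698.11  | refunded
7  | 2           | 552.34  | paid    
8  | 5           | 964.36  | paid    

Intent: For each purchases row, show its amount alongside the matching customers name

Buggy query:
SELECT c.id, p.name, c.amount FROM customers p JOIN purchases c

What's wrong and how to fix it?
Bug: Missing join condition: each purchases row is matched to all customers rows instead of just its own

Fix: Specify the join condition linking the foreign key to the parent id

Corrected query:
SELECT c.id, p.name, c.amount FROM customers p JOIN purchases c ON c.customer_id = p.id

Result:
id | name  | amount 
---+-------+--------
1  | Alice | 1202.32
2  | Dave  | 766.92 
3  | Grace | 1440.67
4  | Eve   | 1767.63
5  | Dave  | 131.29 
6  | Eve   | 698.11 
7  | Alice | 552.34 
8  | Eve   | 964.36 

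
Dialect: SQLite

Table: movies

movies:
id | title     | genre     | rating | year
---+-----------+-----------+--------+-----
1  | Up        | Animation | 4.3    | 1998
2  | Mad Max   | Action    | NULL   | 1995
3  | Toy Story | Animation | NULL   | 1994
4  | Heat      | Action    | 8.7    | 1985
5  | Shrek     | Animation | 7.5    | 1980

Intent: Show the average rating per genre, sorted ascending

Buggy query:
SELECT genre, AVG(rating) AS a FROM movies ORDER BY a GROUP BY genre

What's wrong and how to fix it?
Bug: GROUP BY must precede ORDER BY

Fix: Reorder: SELECT … FROM … GROUP BY … ORDER BY …

Corrected query:
SELECT genre, AVG(rating) AS a FROM movies GROUP BY genre ORDER BY a

Result:
genre     | a  
----------+----
Animation | 5.9
Action    | 8.7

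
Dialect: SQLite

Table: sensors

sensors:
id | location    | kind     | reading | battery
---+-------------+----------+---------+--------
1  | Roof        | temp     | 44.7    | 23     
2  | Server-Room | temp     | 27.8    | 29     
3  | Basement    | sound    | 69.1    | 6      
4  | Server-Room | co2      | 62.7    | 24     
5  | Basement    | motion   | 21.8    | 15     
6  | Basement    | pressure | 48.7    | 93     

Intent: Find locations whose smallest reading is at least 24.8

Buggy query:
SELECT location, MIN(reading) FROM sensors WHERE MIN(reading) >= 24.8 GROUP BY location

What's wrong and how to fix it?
Bug: MIN() in WHERE is a misuse of aggregate

Fix: Replace WHERE with HAVING after the GROUP BY

Corrected query:
SELECT location, MIN(reading) FROM sensors GROUP BY location HAVING MIN(reading) >= 24.8

Result:
location    | MIN(reading)
------------+-------------
Roof        | 44.7        
Server-Room | 27.8        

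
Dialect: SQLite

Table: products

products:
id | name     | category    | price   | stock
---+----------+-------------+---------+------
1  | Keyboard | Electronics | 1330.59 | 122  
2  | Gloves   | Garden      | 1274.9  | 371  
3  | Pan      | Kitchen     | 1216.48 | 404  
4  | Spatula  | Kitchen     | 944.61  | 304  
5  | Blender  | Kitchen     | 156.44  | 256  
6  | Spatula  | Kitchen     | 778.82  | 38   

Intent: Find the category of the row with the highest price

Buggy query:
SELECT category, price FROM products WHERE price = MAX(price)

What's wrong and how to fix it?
Bug: MAX(price) is an aggregate and cannot be used directly in WHERE

Fix: Wrap MAX in a scalar subquery so WHERE compares against a single value

Corrected query:
SELECT category, price FROM products WHERE price = (SELECT MAX(price) FROM products)

Result:
category    | price  
------------+--------
Electronics | 1330.59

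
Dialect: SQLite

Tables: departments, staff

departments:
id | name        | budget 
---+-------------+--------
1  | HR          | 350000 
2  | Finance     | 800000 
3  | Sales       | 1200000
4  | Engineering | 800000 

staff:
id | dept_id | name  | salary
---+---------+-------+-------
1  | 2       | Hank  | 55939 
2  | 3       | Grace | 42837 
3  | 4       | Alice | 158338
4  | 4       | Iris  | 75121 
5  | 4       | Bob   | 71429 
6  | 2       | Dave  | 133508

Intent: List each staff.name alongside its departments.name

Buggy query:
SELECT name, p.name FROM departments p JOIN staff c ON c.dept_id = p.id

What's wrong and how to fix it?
Bug: 'name' exists in both joined tables, so the database can't tell which one is meant

Fix: Prefix ambiguous columns with the table alias

Corrected query:
SELECT c.name, p.name FROM departments p JOIN staff c ON c.dept_id = p.id

Result:
name  | name       
------+------------
Hank  | Finance    
Grace | Sales      
Alice | Engineering
Iris  | Engineering
Bob   | Engineering
Dave  | Finance    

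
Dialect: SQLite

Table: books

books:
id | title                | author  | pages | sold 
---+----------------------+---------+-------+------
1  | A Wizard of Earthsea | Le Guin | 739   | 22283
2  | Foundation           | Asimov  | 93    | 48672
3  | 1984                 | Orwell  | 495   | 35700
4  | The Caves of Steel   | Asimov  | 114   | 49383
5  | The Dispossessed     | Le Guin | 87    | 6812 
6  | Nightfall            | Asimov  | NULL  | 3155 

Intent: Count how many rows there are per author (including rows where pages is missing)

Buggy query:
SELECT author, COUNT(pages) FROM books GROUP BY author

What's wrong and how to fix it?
Bug: COUNT(column) counts non-NULL values only; rows with NULL pages aren't counted

Fix: Replace COUNT(pages) with COUNT(*)

Corrected query:
SELECT author, COUNT(*) FROM books GROUP BY author

Result:
author  | COUNT(*)
--------+---------
Asimov  | 3       
Le Guin | 2       
Orwell  | 1       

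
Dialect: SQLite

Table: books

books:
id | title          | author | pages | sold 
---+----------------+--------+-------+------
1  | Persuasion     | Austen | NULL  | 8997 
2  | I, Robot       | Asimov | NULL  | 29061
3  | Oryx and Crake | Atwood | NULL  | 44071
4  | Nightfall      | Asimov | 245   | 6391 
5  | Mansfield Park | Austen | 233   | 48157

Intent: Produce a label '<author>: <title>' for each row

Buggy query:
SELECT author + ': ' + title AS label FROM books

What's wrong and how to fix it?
Bug: '+' is numeric addition; on text columns SQLite converts them to 0 instead of concatenating

Fix: Replace + with || to concatenate text

Corrected query:
SELECT author || ': ' || title AS label FROM books

Result:
label                 
----------------------
Austen: Persuasion    
Asimov: I, Robot      
Atwood: Oryx and Crake
Asimov: Nightfall     
Austen: Mansfield Park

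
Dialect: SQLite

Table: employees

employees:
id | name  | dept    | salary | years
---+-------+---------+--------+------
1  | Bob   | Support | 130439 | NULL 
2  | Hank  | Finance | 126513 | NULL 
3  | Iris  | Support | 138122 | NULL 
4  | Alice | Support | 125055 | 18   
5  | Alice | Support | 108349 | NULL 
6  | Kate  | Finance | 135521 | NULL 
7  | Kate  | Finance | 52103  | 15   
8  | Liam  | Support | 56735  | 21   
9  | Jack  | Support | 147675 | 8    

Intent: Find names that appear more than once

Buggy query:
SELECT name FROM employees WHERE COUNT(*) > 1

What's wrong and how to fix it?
Bug: WHERE can't reference COUNT(*); aggregates are computed after WHERE

Fix: Group first, then use HAVING for the count condition

Corrected query:
SELECT name FROM employees GROUP BY name HAVING COUNT(*) > 1

Result:
name 
-----
Alice
Kate 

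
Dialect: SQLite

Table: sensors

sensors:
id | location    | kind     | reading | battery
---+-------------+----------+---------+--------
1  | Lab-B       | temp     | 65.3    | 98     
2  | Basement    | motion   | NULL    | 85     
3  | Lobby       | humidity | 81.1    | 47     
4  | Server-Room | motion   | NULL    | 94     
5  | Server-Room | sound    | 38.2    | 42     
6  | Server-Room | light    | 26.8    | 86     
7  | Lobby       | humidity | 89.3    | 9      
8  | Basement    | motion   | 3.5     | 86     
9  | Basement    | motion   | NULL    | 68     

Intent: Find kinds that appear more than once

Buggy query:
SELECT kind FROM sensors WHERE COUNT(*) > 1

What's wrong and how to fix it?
Bug: COUNT(*) is an aggregate and cannot be used in WHERE

Fix: GROUP BY kind, then filter groups with HAVING COUNT(*) > 1

Corrected query:
SELECT kind FROM sensors GROUP BY kind HAVING COUNT(*) > 1

Result:
kind    
--------
humidity
motion  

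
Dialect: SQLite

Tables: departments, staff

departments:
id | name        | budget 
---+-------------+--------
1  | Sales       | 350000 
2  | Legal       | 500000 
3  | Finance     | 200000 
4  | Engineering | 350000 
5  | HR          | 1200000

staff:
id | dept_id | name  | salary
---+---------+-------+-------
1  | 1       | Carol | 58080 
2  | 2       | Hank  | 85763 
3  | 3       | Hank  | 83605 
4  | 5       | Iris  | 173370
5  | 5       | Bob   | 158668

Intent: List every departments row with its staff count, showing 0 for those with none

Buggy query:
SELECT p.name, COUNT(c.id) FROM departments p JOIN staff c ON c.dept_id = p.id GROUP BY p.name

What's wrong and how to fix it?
Bug: INNER JOIN drops departments rows that have no matching staff rows

Fix: Switch to LEFT JOIN to retain unmatched parent rows

Corrected query:
SELECT p.name, COUNT(c.id) FROM departments p LEFT JOIN staff c ON c.dept_id = p.id GROUP BY p.name

Result:
name        | COUNT(c.id)
------------+------------
Engineering | 0          
Finance     | 1          
HR          | 2          
Legal       | 1          
Sales       | 1          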